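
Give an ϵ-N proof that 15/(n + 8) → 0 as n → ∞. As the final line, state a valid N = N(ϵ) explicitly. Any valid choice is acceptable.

N = 15/ϵ

Let ϵ > 0. For n ≥ 1, |15/(n + 8) − 0| = 15/(n + 8) ≤ 15/n.
We need 15/n < ϵ, i.e. n > 15/ϵ.
Take N = 15/ϵ. If n > N then |15/(n + 8)| ≤ 15/n < ϵ.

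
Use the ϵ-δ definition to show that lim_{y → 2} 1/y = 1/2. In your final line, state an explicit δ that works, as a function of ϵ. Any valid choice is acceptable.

Fix ϵ > 0. We seek δ > 0 such that 0 < |y − 2| < δ implies |1/y − (1/2)| < ϵ.
|1/y − (1/2)| = |2 − y|/(2·|y|) = |y − 2|/(2|y|).
Restrict δ ≤ 1. Then |y − 2| < 1 gives |y| > 1, so 2|y| > 2.
Then |1/y − (1/2)| < |y − 2|/2, which is < ϵ when |y − 2| < 2ϵ.
Take δ = min(1, 2ϵ). Then 0 < |y − 2| < δ gives both |y − 2| < 1 and |y − 2| < 2ϵ, so |1/y − (1/2)| < ϵ.

δ = min(1, 2ϵ)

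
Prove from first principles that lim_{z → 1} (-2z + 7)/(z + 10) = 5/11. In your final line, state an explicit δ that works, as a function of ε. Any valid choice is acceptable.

δ = min(11/2, (121/54)ε)

Fix ε > 0. We want δ > 0 with 0 < |z − 1| < δ ⇒ |(-2z + 7)/(z + 10) − (5/11)| < ε.
Combining over a common denominator, (-2z + 7)/(z + 10) − (5/11) = [(-2z + 7)·11 − 5·(z + 10)] / [11·(z + 10)] = -27(z − 1) / (11(z + 10)).
So |(-2z + 7)/(z + 10) − (5/11)| = 27|z − 1| / (11·|z + 10|).
Restrict δ ≤ 11/2. Then |z − 1| < 11/2 gives |z + 10| = |(z − 1) + 11| ≥ 11 − 11/2 = 11/2.
Hence |(-2z + 7)/(z + 10) − (5/11)| < 27|z − 1|/(11·(11/2)) = (54/121)|z − 1|, which is < ε once |z − 1| < (121/54)ε.
Take δ = min(11/2, (121/54)ε). Then 0 < |z − 1| < δ forces both bounds, so |(-2z + 7)/(z + 10) − (5/11)| < ε.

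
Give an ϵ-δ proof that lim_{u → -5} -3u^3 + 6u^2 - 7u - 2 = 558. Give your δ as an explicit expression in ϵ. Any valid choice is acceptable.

Let ϵ > 0 be given. We want δ > 0 such that 0 < |u + 5| < δ implies |(-3u^3 + 6u^2 - 7u - 2) − 558| < ϵ.
(-3u^3 + 6u^2 - 7u - 2) − 558 = -3u^3 + 6u^2 - 7u - 560 = (u + 5)(-3u^2 + 21u - 112).
So |(-3u^3 + 6u^2 - 7u - 2) − 558| = |u + 5|·|-3u^2 + 21u - 112|.
Assume first that |u + 5| < 1, so |u| < 6. Then |-3u^2 + 21u - 112| ≤ 3·6^2 + 21·6 + 112 = 346.
Hence |(-3u^3 + 6u^2 - 7u - 2) − 558| ≤ 346|u + 5| < ϵ provided |u + 5| < ϵ/346.
Choosing δ = min(1, ϵ/346) ensures both conditions, hence |(-3u^3 + 6u^2 - 7u - 2) − 558| < ϵ.

δ = min(1, ϵ/346)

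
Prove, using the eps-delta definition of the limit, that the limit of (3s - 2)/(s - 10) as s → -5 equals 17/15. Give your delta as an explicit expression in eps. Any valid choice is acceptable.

Let eps > 0 be given. We want delta > 0 with 0 < |s + 5| < delta ⇒ |(3s - 2)/(s - 10) − (17/15)| < eps.
Combining over a common denominator, (3s - 2)/(s - 10) − (17/15) = [(3s - 2)·(-15) − (-17)·(s - 10)] / [(-15)·(s - 10)] = -28(s + 5) / ((-15)(s - 10)).
So |(3s - 2)/(s - 10) − (17/15)| = 28|s + 5| / (15·|s − 10|).
Require delta ≤ 15/2, so |s − 10| ≥ |-15| − |s + 5| > 15 − 15/2 = 15/2.
Hence |(3s - 2)/(s - 10) − (17/15)| < 28|s + 5|/(15·(15/2)) = (56/225)|s + 5|, which is < eps once |s + 5| < (225/56)eps.
Take delta = min(15/2, (225/56)eps). Then 0 < |s + 5| < delta forces both bounds, so |(3s - 2)/(s - 10) − (17/15)| < eps.

delta = min(15/2, (225/56)eps)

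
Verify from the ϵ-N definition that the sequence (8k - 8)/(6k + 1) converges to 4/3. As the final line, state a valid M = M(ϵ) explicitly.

M = (14/9)/ϵ

Let ϵ > 0. For k ≥ 1, |(8k - 8)/(6k + 1) − (4/3)| = |-56|/(6(6k + 1)) = 56/(6(6k + 1)).
Since 6k + 1 ≥ 6k for k ≥ 1, this is ≤ 56/(6·6k) = (14/9)/k.
So |(8k - 8)/(6k + 1) − (4/3)| < ϵ whenever k > (14/9)/ϵ.
Take M = (14/9)/ϵ. If k > M then |(8k - 8)/(6k + 1) − (4/3)| ≤ (14/9)/k < ϵ.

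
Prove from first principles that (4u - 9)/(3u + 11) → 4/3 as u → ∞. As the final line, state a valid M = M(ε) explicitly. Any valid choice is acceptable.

M = (71/9)/ε

Let ε > 0. We seek M > 0 such that u > M implies |(4u - 9)/(3u + 11) − (4/3)| < ε.
(4u - 9)/(3u + 11) − (4/3) = (3(4u - 9) − 4(3u + 11)) / (3(3u + 11)) = -71/(3(3u + 11)).
For u > 0 we have 3u + 11 > 3u, so |(4u - 9)/(3u + 11) − (4/3)| = 71/(3(3u + 11)) < 71/(3·3u) = (71/9)/u.
Thus |(4u - 9)/(3u + 11) − (4/3)| < ε whenever u > (71/9)/ε.
Take M = (71/9)/ε. If u > M then |(4u - 9)/(3u + 11) − (4/3)| < (71/9)/u < ε.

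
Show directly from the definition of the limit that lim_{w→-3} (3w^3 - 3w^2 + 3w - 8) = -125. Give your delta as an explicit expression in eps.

Suppose eps > 0. We want delta > 0 such that 0 < |w + 3| < delta implies |(3w^3 - 3w^2 + 3w - 8) + 125| < eps.
(3w^3 - 3w^2 + 3w - 8) + 125 = 3w^3 - 3w^2 + 3w + 117 = (w + 3)(3w^2 - 12w + 39).
So |(3w^3 - 3w^2 + 3w - 8) + 125| = |w + 3|·|3w^2 - 12w + 39|.
Assume first that |w + 3| < 1, so |w| < 4. Then |3w^2 - 12w + 39| ≤ 3·4^2 + 12·4 + 39 = 135.
Hence |(3w^3 - 3w^2 + 3w - 8) + 125| ≤ 135|w + 3| < eps provided |w + 3| < eps/135.
Choosing delta = min(1, eps/135) ensures both conditions, hence |(3w^3 - 3w^2 + 3w - 8) + 125| < eps.

delta = min(1, eps/135)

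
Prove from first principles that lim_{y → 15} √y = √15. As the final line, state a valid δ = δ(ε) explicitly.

δ = min(15, √15·ε)

Fix ε > 0. We want δ > 0 such that 0 < |y − 15| < δ implies |√y − √15| < ε.
Multiplying by the conjugate, |√y − √15| = |y − 15|/(√y + √15).
Restrict δ ≤ 15 so that |y − 15| < 15 forces y > 0, and then √y + √15 > √15.
Hence |√y − √15| < |y − 15|/√15, which is < ε once |y − 15| < √15·ε.
Take δ = min(15, √15·ε). If 0 < |y − 15| < δ then y > 0 and |√y − √15| < |y − 15|/√15 < ε.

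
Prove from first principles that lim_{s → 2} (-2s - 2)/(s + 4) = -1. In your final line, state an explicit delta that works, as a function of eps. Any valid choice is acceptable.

delta = min(3, 3eps)

Suppose eps > 0. We want delta > 0 with 0 < |s − 2| < delta ⇒ |(-2s - 2)/(s + 4) + 1| < eps.
Combining over a common denominator, (-2s - 2)/(s + 4) + 1 = [(-2s - 2)·6 − (-6)·(s + 4)] / [6·(s + 4)] = -6(s − 2) / (6(s + 4)).
So |(-2s - 2)/(s + 4) + 1| = 6|s − 2| / (6·|s + 4|).
Require delta ≤ 3, so |s + 4| ≥ |6| − |s − 2| > 6 − 3 = 3.
Hence |(-2s - 2)/(s + 4) + 1| < 6|s − 2|/(6·3) = (1/3)|s − 2|, which is < eps once |s − 2| < 3eps.
Take delta = min(3, 3eps). Then 0 < |s − 2| < delta forces both bounds, so |(-2s - 2)/(s + 4) + 1| < eps.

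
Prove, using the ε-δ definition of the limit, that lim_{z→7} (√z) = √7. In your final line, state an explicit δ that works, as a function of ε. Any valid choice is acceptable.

Let ε > 0. We want δ > 0 such that 0 < |z − 7| < δ implies |√z − √7| < ε.
Rationalise: √z − √7 = (z − 7)/(√z + √7), so |√z − √7| = |z − 7|/(√z + √7).
Restrict δ ≤ 7 so that |z − 7| < 7 forces z > 0, and then √z + √7 > √7.
Hence |√z − √7| < |z − 7|/√7, which is < ε once |z − 7| < √7·ε.
Take δ = min(7, √7·ε). If 0 < |z − 7| < δ then z > 0 and |√z − √7| < |z − 7|/√7 < ε.

δ = min(7, √7·ε)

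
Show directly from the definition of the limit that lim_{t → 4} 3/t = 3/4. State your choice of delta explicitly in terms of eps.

Fix eps > 0. We seek delta > 0 such that 0 < |t − 4| < delta implies |3/t − (3/4)| < eps.
|3/t − (3/4)| = 3·|4 − t|/(4·|t|) = 3|t − 4|/(4|t|).
Require delta ≤ 2 so that |t| > 4 − 2 = 2, hence 4|t| > 8.
Then |3/t − (3/4)| < 3|t − 4|/8, which is < eps when |t − 4| < (8/3)eps.
Take delta = min(2, (8/3)eps). Then 0 < |t − 4| < delta gives both |t − 4| < 2 and |t − 4| < (8/3)eps, so |3/t − (3/4)| < eps.

delta = min(2, (8/3)eps)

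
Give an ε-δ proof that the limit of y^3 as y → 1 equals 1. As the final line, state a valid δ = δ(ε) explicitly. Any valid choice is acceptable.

Fix ε > 0. We seek δ > 0 with 0 < |y − 1| < δ ⇒ |y^3 − 1| < ε.
Factor: y^3 − 1 = (y − 1)(y^2 + y + 1), so |y^3 − 1| = |y − 1|·|y^2 + y + 1|.
Restrict δ ≤ 1. Then |y − 1| < 1 gives |y| < 2, so by the triangle inequality |y^2 + y + 1| ≤ 2^2 + 2 + 1 = 7.
Hence |y^3 − 1| ≤ 7|y − 1|, which is < ε once |y − 1| < ε/7.
Take δ = min(1, ε/7). If 0 < |y − 1| < δ then both bounds hold and |y^3 − 1| ≤ 7|y − 1| < 7·(ε/7) = ε.

δ = min(1, ε/7)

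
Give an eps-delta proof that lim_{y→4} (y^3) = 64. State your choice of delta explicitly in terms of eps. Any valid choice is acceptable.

delta = min(1, eps/61)

Suppose eps > 0. We seek delta > 0 with 0 < |y − 4| < delta ⇒ |y^3 − 64| < eps.
Factor: y^3 − 64 = (y − 4)(y^2 + 4y + 16), so |y^3 − 64| = |y − 4|·|y^2 + 4y + 16|.
Impose delta ≤ 1 so that |y| < 5; then |y^2 + 4y + 16| ≤ 61.
Hence |y^3 − 64| ≤ 61|y − 4|, which is < eps once |y − 4| < eps/61.
Take delta = min(1, eps/61). If 0 < |y − 4| < delta then both bounds hold and |y^3 − 64| ≤ 61|y − 4| < 61·(eps/61) = eps.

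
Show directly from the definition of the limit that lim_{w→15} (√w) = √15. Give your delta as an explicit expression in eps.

delta = min(15, √15·eps)

Suppose eps > 0. We want delta > 0 such that 0 < |w − 15| < delta implies |√w − √15| < eps.
Rationalise: √w − √15 = (w − 15)/(√w + √15), so |√w − √15| = |w − 15|/(√w + √15).
Restrict delta ≤ 15 so that |w − 15| < 15 forces w > 0, and then √w + √15 > √15.
Hence |√w − √15| < |w − 15|/√15, which is < eps once |w − 15| < √15·eps.
Take delta = min(15, √15·eps). If 0 < |w − 15| < delta then w > 0 and |√w − √15| < |w − 15|/√15 < eps.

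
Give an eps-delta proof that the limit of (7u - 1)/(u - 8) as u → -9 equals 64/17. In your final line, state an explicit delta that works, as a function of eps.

Suppose eps > 0. We want delta > 0 with 0 < |u + 9| < delta ⇒ |(7u - 1)/(u - 8) − (64/17)| < eps.
Combining over a common denominator, (7u - 1)/(u - 8) − (64/17) = [(7u - 1)·(-17) − (-64)·(u - 8)] / [(-17)·(u - 8)] = -55(u + 9) / ((-17)(u - 8)).
So |(7u - 1)/(u - 8) − (64/17)| = 55|u + 9| / (17·|u − 8|).
Require delta ≤ 17/2, so |u − 8| ≥ |-17| − |u + 9| > 17 − 17/2 = 17/2.
Hence |(7u - 1)/(u - 8) − (64/17)| < 55|u + 9|/(17·(17/2)) = (110/289)|u + 9|, which is < eps once |u + 9| < (289/110)eps.
Take delta = min(17/2, (289/110)eps). Then 0 < |u + 9| < delta forces both bounds, so |(7u - 1)/(u - 8) − (64/17)| < eps.

delta = min(17/2, (289/110)eps)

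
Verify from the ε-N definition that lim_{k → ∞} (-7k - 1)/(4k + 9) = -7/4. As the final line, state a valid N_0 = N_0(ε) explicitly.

N_0 = (59/16)/ε

Let ε > 0. For k ≥ 1, |(-7k - 1)/(4k + 9) + 7/4| = |59|/(4(4k + 9)) = 59/(4(4k + 9)).
Since 4k + 9 ≥ 4k for k ≥ 1, this is ≤ 59/(4·4k) = (59/16)/k.
So |(-7k - 1)/(4k + 9) + 7/4| < ε whenever k > (59/16)/ε.
Take N_0 = (59/16)/ε. If k > N_0 then |(-7k - 1)/(4k + 9) + 7/4| ≤ (59/16)/k < ε.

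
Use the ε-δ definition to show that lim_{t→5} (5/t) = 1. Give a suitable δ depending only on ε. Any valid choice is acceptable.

Let ε > 0. We seek δ > 0 such that 0 < |t − 5| < δ implies |5/t − 1| < ε.
|5/t − 1| = 5·|5 − t|/(5·|t|) = 5|t − 5|/(5|t|).
Require δ ≤ 5/2 so that |t| > 5 − 5/2 = 5/2, hence 5|t| > 25/2.
Then |5/t − 1| < 5|t − 5|/(25/2), which is < ε when |t − 5| < (5/2)ε.
Take δ = min(5/2, (5/2)ε). Then 0 < |t − 5| < δ gives both |t − 5| < 5/2 and |t − 5| < (5/2)ε, so |5/t − 1| < ε.

δ = min(5/2, (5/2)ε)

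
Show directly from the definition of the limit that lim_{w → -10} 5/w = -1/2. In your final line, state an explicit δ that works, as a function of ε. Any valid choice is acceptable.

Fix ε > 0. We seek δ > 0 such that 0 < |w + 10| < δ implies |5/w + 1/2| < ε.
|5/w + 1/2| = 5·|-10 − w|/(10·|w|) = 5|w + 10|/(10|w|).
Restrict δ ≤ 5. Then |w + 10| < 5 gives |w| > 5, so 10|w| > 50.
Then |5/w + 1/2| < 5|w + 10|/50, which is < ε when |w + 10| < 10ε.
Take δ = min(5, 10ε). Then 0 < |w + 10| < δ gives both |w + 10| < 5 and |w + 10| < 10ε, so |5/w + 1/2| < ε.

δ = min(5, 10ε)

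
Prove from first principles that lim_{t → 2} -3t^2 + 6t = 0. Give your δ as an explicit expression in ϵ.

Let ϵ > 0. We want δ > 0 such that 0 < |t − 2| < δ implies |(-3t^2 + 6t)| < ϵ.
(-3t^2 + 6t) = -3t^2 + 6t = (t − 2)(-3t).
So |(-3t^2 + 6t)| = |t − 2|·|-3t|.
Assume first that |t − 2| < 2, so |t| < 4. Then |-3t| ≤ 3·4 = 12.
Hence |(-3t^2 + 6t)| ≤ 12|t − 2| < ϵ provided |t − 2| < ϵ/12.
Choosing δ = min(2, ϵ/12) ensures both conditions, hence |(-3t^2 + 6t)| < ϵ.

δ = min(2, ϵ/12)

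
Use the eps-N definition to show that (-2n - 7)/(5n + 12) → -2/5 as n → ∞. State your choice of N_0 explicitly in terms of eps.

Let eps > 0. For n ≥ 1, |(-2n - 7)/(5n + 12) + 2/5| = |-11|/(5(5n + 12)) = 11/(5(5n + 12)).
Since 5n + 12 ≥ 5n for n ≥ 1, this is ≤ 11/(5·5n) = (11/25)/n.
So |(-2n - 7)/(5n + 12) + 2/5| < eps whenever n > (11/25)/eps.
Take N_0 = (11/25)/eps. If n > N_0 then |(-2n - 7)/(5n + 12) + 2/5| ≤ (11/25)/n < eps.

N_0 = (11/25)/eps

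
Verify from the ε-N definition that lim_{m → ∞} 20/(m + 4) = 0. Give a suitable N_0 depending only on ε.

N_0 = 20/ε

Let ε > 0 be given. For m ≥ 1, |20/(m + 4) − 0| = 20/(m + 4) ≤ 20/m.
We need 20/m < ε, i.e. m > 20/ε.
Take N_0 = 20/ε. If m > N_0 then |20/(m + 4)| ≤ 20/m < ε.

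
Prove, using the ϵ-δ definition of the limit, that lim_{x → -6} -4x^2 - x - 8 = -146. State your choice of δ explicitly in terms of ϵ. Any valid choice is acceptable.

Let ϵ > 0. We want δ > 0 such that 0 < |x + 6| < δ implies |(-4x^2 - x - 8) + 146| < ϵ.
(-4x^2 - x - 8) + 146 = -4x^2 - x + 138 = (x + 6)(-4x + 23).
So |(-4x^2 - x - 8) + 146| = |x + 6|·|-4x + 23|.
Require δ ≤ 1. Then |x + 6| < 1 gives |x| < 7, and by the triangle inequality |-4x + 23| ≤ 4·7 + 23 = 51.
Hence |(-4x^2 - x - 8) + 146| ≤ 51|x + 6| < ϵ provided |x + 6| < ϵ/51.
Choosing δ = min(1, ϵ/51) ensures both conditions, hence |(-4x^2 - x - 8) + 146| < ϵ.

δ = min(1, ϵ/51)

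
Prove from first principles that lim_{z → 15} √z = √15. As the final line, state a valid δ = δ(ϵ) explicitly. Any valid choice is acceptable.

Let ϵ > 0 be given. We want δ > 0 such that 0 < |z − 15| < δ implies |√z − √15| < ϵ.
Rationalise: √z − √15 = (z − 15)/(√z + √15), so |√z − √15| = |z − 15|/(√z + √15).
Restrict δ ≤ 15 so that |z − 15| < 15 forces z > 0, and then √z + √15 > √15.
Hence |√z − √15| < |z − 15|/√15, which is < ϵ once |z − 15| < √15·ϵ.
Take δ = min(15, √15·ϵ). If 0 < |z − 15| < δ then z > 0 and |√z − √15| < |z − 15|/√15 < ϵ.

δ = min(15, √15·ϵ)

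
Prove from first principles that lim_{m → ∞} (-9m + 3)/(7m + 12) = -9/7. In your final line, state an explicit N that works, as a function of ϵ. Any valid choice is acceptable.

Fix ϵ > 0. For m ≥ 1, |(-9m + 3)/(7m + 12) + 9/7| = |129|/(7(7m + 12)) = 129/(7(7m + 12)).
Since 7m + 12 ≥ 7m for m ≥ 1, this is ≤ 129/(7·7m) = (129/49)/m.
So |(-9m + 3)/(7m + 12) + 9/7| < ϵ whenever m > (129/49)/ϵ.
Take N = (129/49)/ϵ. If m > N then |(-9m + 3)/(7m + 12) + 9/7| ≤ (129/49)/m < ϵ.

N = (129/49)/ϵ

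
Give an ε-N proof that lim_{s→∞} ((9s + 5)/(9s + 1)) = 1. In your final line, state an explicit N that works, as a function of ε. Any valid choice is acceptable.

Let ε > 0 be given. We seek N > 0 such that s > N implies |(9s + 5)/(9s + 1) − 1| < ε.
(9s + 5)/(9s + 1) − 1 = (9(9s + 5) − 9(9s + 1)) / (9(9s + 1)) = 36/(9(9s + 1)).
For s > 0 we have 9s + 1 > 9s, so |(9s + 5)/(9s + 1) − 1| = 36/(9(9s + 1)) < 36/(9·9s) = (4/9)/s.
Thus |(9s + 5)/(9s + 1) − 1| < ε whenever s > (4/9)/ε.
Take N = (4/9)/ε. If s > N then |(9s + 5)/(9s + 1) − 1| < (4/9)/s < ε.

N = (4/9)/ε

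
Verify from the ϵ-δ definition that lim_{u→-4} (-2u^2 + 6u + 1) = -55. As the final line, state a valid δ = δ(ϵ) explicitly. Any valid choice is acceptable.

Fix ϵ > 0. We want δ > 0 such that 0 < |u + 4| < δ implies |(-2u^2 + 6u + 1) + 55| < ϵ.
(-2u^2 + 6u + 1) + 55 = -2u^2 + 6u + 56 = (u + 4)(-2u + 14).
So |(-2u^2 + 6u + 1) + 55| = |u + 4|·|-2u + 14|.
Require δ ≤ 2. Then |u + 4| < 2 gives |u| < 6, and by the triangle inequality |-2u + 14| ≤ 2·6 + 14 = 26.
Hence |(-2u^2 + 6u + 1) + 55| ≤ 26|u + 4| < ϵ provided |u + 4| < ϵ/26.
Choosing δ = min(2, ϵ/26) ensures both conditions, hence |(-2u^2 + 6u + 1) + 55| < ϵ.

δ = min(2, ϵ/26)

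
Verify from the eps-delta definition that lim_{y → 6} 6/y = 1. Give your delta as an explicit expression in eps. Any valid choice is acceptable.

delta = min(3, 3eps)

Let eps > 0 be given. We seek delta > 0 such that 0 < |y − 6| < delta implies |6/y − 1| < eps.
|6/y − 1| = 6·|6 − y|/(6·|y|) = 6|y − 6|/(6|y|).
Require delta ≤ 3 so that |y| > 6 − 3 = 3, hence 6|y| > 18.
Then |6/y − 1| < 6|y − 6|/18, which is < eps when |y − 6| < 3eps.
Take delta = min(3, 3eps). Then 0 < |y − 6| < delta gives both |y − 6| < 3 and |y − 6| < 3eps, so |6/y − 1| < eps.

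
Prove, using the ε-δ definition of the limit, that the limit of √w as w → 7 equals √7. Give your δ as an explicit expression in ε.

δ = min(7, √7·ε)

Suppose ε > 0. We want δ > 0 such that 0 < |w − 7| < δ implies |√w − √7| < ε.
Multiplying by the conjugate, |√w − √7| = |w − 7|/(√w + √7).
Restrict δ ≤ 7 so that |w − 7| < 7 forces w > 0, and then √w + √7 > √7.
Hence |√w − √7| < |w − 7|/√7, which is < ε once |w − 7| < √7·ε.
Take δ = min(7, √7·ε). If 0 < |w − 7| < δ then w > 0 and |√w − √7| < |w − 7|/√7 < ε.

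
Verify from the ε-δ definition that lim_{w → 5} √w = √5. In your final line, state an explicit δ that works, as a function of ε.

Suppose ε > 0. We want δ > 0 such that 0 < |w − 5| < δ implies |√w − √5| < ε.
Rationalise: √w − √5 = (w − 5)/(√w + √5), so |√w − √5| = |w − 5|/(√w + √5).
Restrict δ ≤ 5 so that |w − 5| < 5 forces w > 0, and then √w + √5 > √5.
Hence |√w − √5| < |w − 5|/√5, which is < ε once |w − 5| < √5·ε.
Take δ = min(5, √5·ε). If 0 < |w − 5| < δ then w > 0 and |√w − √5| < |w − 5|/√5 < ε.

δ = min(5, √5·ε)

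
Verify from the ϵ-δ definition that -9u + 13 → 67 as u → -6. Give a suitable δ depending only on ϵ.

δ = ϵ/9

Let ϵ > 0 be given. We need δ > 0 so that 0 < |u + 6| < δ implies |(-9u + 13) − 67| < ϵ.
Since (-9u + 13) − 67 = -9(u + 6), we have |(-9u + 13) − 67| = 9|u + 6|.
Thus it suffices that |u + 6| < ϵ/9.
Choosing δ = ϵ/9 gives |(-9u + 13) − 67| = 9|u + 6| < ϵ whenever |u + 6| < δ.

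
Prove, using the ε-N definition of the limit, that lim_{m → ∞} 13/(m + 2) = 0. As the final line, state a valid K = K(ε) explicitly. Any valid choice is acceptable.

Let ε > 0 be given. For m ≥ 1, |13/(m + 2) − 0| = 13/(m + 2) ≤ 13/m.
We need 13/m < ε, i.e. m > 13/ε.
Take K = 13/ε. If m > K then |13/(m + 2)| ≤ 13/m < ε.

K = 13/ε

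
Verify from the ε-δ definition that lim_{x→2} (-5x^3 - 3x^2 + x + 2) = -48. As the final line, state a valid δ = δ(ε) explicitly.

δ = min(1, ε/109)

Suppose ε > 0. We want δ > 0 such that 0 < |x − 2| < δ implies |(-5x^3 - 3x^2 + x + 2) + 48| < ε.
(-5x^3 - 3x^2 + x + 2) + 48 = -5x^3 - 3x^2 + x + 50 = (x − 2)(-5x^2 - 13x - 25).
So |(-5x^3 - 3x^2 + x + 2) + 48| = |x − 2|·|-5x^2 - 13x - 25|.
Assume first that |x − 2| < 1, so |x| < 3. Then |-5x^2 - 13x - 25| ≤ 5·3^2 + 13·3 + 25 = 109.
Hence |(-5x^3 - 3x^2 + x + 2) + 48| ≤ 109|x − 2| < ε provided |x − 2| < ε/109.
Take δ = min(1, ε/109). Then 0 < |x − 2| < δ gives both |x − 2| < 1 and |x − 2| < ε/109, so |(-5x^3 - 3x^2 + x + 2) + 48| < ε.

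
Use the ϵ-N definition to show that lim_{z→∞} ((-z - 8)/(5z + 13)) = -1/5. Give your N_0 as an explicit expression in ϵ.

Fix ϵ > 0. We seek N_0 > 0 such that z > N_0 implies |(-z - 8)/(5z + 13) + 1/5| < ϵ.
(-z - 8)/(5z + 13) + 1/5 = (5(-z - 8) − (-1)(5z + 13)) / (5(5z + 13)) = -27/(5(5z + 13)).
For z > 0 we have 5z + 13 > 5z, so |(-z - 8)/(5z + 13) + 1/5| = 27/(5(5z + 13)) < 27/(5·5z) = (27/25)/z.
Thus |(-z - 8)/(5z + 13) + 1/5| < ϵ whenever z > (27/25)/ϵ.
Take N_0 = (27/25)/ϵ. If z > N_0 then |(-z - 8)/(5z + 13) + 1/5| < (27/25)/z < ϵ.

N_0 = (27/25)/ϵ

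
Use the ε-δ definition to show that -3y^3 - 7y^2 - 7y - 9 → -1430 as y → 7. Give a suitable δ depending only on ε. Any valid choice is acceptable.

δ = min(1, ε/619)

Fix ε > 0. We want δ > 0 such that 0 < |y − 7| < δ implies |(-3y^3 - 7y^2 - 7y - 9) + 1430| < ε.
(-3y^3 - 7y^2 - 7y - 9) + 1430 = -3y^3 - 7y^2 - 7y + 1421 = (y − 7)(-3y^2 - 28y - 203).
So |(-3y^3 - 7y^2 - 7y - 9) + 1430| = |y − 7|·|-3y^2 - 28y - 203|.
Assume first that |y − 7| < 1, so |y| < 8. Then |-3y^2 - 28y - 203| ≤ 3·8^2 + 28·8 + 203 = 619.
Hence |(-3y^3 - 7y^2 - 7y - 9) + 1430| ≤ 619|y − 7| < ε provided |y − 7| < ε/619.
Choosing δ = min(1, ε/619) ensures both conditions, hence |(-3y^3 - 7y^2 - 7y - 9) + 1430| < ε.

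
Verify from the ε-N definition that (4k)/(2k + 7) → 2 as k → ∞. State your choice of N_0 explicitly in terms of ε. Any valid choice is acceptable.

N_0 = 7/ε

Let ε > 0 be given. For k ≥ 1, |(4k)/(2k + 7) − 2| = |-28|/(2(2k + 7)) = 28/(2(2k + 7)).
Since 2k + 7 ≥ 2k for k ≥ 1, this is ≤ 28/(2·2k) = 7/k.
So |(4k)/(2k + 7) − 2| < ε whenever k > 7/ε.
Take N_0 = 7/ε. If k > N_0 then |(4k)/(2k + 7) − 2| ≤ 7/k < ε.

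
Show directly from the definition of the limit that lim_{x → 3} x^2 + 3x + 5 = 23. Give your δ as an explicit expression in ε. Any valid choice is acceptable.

Suppose ε > 0. We want δ > 0 such that 0 < |x − 3| < δ implies |(x^2 + 3x + 5) − 23| < ε.
(x^2 + 3x + 5) − 23 = x^2 + 3x - 18 = (x − 3)(x + 6).
So |(x^2 + 3x + 5) − 23| = |x − 3|·|x + 6|.
Require δ ≤ 2. Then |x − 3| < 2 gives |x| < 5, and by the triangle inequality |x + 6| ≤ 5 + 6 = 11.
Hence |(x^2 + 3x + 5) − 23| ≤ 11|x − 3| < ε provided |x − 3| < ε/11.
Choosing δ = min(2, ε/11) ensures both conditions, hence |(x^2 + 3x + 5) − 23| < ε.

δ = min(2, ε/11)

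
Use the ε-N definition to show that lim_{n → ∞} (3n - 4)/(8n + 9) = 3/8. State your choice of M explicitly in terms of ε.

Suppose ε > 0. For n ≥ 1, |(3n - 4)/(8n + 9) − (3/8)| = |-59|/(8(8n + 9)) = 59/(8(8n + 9)).
Since 8n + 9 ≥ 8n for n ≥ 1, this is ≤ 59/(8·8n) = (59/64)/n.
So |(3n - 4)/(8n + 9) − (3/8)| < ε whenever n > (59/64)/ε.
Take M = (59/64)/ε. If n > M then |(3n - 4)/(8n + 9) − (3/8)| ≤ (59/64)/n < ε.

M = (59/64)/ε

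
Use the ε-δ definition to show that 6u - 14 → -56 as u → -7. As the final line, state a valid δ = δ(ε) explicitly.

Suppose ε > 0. We need δ > 0 so that 0 < |u + 7| < δ implies |(6u - 14) + 56| < ε.
Since (6u - 14) + 56 = 6(u + 7), we have |(6u - 14) + 56| = 6|u + 7|.
So 6|u + 7| < ε exactly when |u + 7| < ε/6.
Take δ = ε/6. If 0 < |u + 7| < δ then |(6u - 14) + 56| = 6|u + 7| < 6·(ε/6) = ε.

δ = ε/6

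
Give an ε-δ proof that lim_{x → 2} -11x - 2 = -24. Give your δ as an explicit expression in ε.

δ = ε/11

Suppose ε > 0. We need δ > 0 so that 0 < |x − 2| < δ implies |(-11x - 2) + 24| < ε.
|(-11x - 2) + 24| = |-11x + 22| = 11|x − 2|.
Thus it suffices that |x − 2| < ε/11.
Choosing δ = ε/11 gives |(-11x - 2) + 24| = 11|x − 2| < ε whenever |x − 2| < δ.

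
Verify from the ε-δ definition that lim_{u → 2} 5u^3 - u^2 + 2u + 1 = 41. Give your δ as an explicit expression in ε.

Fix ε > 0. We want δ > 0 such that 0 < |u − 2| < δ implies |(5u^3 - u^2 + 2u + 1) − 41| < ε.
(5u^3 - u^2 + 2u + 1) − 41 = 5u^3 - u^2 + 2u - 40 = (u − 2)(5u^2 + 9u + 20).
So |(5u^3 - u^2 + 2u + 1) − 41| = |u − 2|·|5u^2 + 9u + 20|.
Require δ ≤ 1. Then |u − 2| < 1 gives |u| < 3, and by the triangle inequality |5u^2 + 9u + 20| ≤ 5·3^2 + 9·3 + 20 = 92.
Hence |(5u^3 - u^2 + 2u + 1) − 41| ≤ 92|u − 2| < ε provided |u − 2| < ε/92.
Take δ = min(1, ε/92). Then 0 < |u − 2| < δ gives both |u − 2| < 1 and |u − 2| < ε/92, so |(5u^3 - u^2 + 2u + 1) − 41| < ε.

δ = min(1, ε/92)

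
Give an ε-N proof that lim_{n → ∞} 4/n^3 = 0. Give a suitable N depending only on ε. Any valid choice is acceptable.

N = (4/ε)^{1/3}

Let ε > 0. For n ≥ 1, |4/n^3 − 0| = 4/n^3.
4/n^3 < ε ⇔ n^3 > 4/ε ⇔ n > (4/ε)^{1/3}.
Take N = (4/ε)^{1/3}. Then n > N implies 4/n^3 < ε.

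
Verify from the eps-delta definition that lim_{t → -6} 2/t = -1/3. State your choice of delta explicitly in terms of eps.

Let eps > 0. We seek delta > 0 such that 0 < |t + 6| < delta implies |2/t + 1/3| < eps.
|2/t + 1/3| = 2·|-6 − t|/(6·|t|) = 2|t + 6|/(6|t|).
Restrict delta ≤ 3. Then |t + 6| < 3 gives |t| > 3, so 6|t| > 18.
Then |2/t + 1/3| < 2|t + 6|/18, which is < eps when |t + 6| < 9eps.
Take delta = min(3, 9eps). Then 0 < |t + 6| < delta gives both |t + 6| < 3 and |t + 6| < 9eps, so |2/t + 1/3| < eps.

delta = min(3, 9eps)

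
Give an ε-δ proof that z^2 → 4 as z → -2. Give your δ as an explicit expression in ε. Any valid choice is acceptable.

δ = min(2, ε/6)

Let ε > 0. We seek δ > 0 with 0 < |z + 2| < δ ⇒ |z^2 − 4| < ε.
Factor: z^2 − 4 = (z + 2)(z - 2), so |z^2 − 4| = |z + 2|·|z - 2|.
Restrict δ ≤ 2. Then |z + 2| < 2 gives |z| < 4, so by the triangle inequality |z - 2| ≤ 4 + 2 = 6.
Hence |z^2 − 4| ≤ 6|z + 2|, which is < ε once |z + 2| < ε/6.
Take δ = min(2, ε/6). If 0 < |z + 2| < δ then both bounds hold and |z^2 − 4| ≤ 6|z + 2| < 6·(ε/6) = ε.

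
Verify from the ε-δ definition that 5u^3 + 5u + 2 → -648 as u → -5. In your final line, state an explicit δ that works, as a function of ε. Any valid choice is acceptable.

δ = min(1, ε/460)

Suppose ε > 0. We want δ > 0 such that 0 < |u + 5| < δ implies |(5u^3 + 5u + 2) + 648| < ε.
(5u^3 + 5u + 2) + 648 = 5u^3 + 5u + 650 = (u + 5)(5u^2 - 25u + 130).
So |(5u^3 + 5u + 2) + 648| = |u + 5|·|5u^2 - 25u + 130|.
Require δ ≤ 1. Then |u + 5| < 1 gives |u| < 6, and by the triangle inequality |5u^2 - 25u + 130| ≤ 5·6^2 + 25·6 + 130 = 460.
Hence |(5u^3 + 5u + 2) + 648| ≤ 460|u + 5| < ε provided |u + 5| < ε/460.
Choosing δ = min(1, ε/460) ensures both conditions, hence |(5u^3 + 5u + 2) + 648| < ε.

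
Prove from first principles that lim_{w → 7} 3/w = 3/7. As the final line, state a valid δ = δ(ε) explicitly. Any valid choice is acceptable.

Let ε > 0. We seek δ > 0 such that 0 < |w − 7| < δ implies |3/w − (3/7)| < ε.
|3/w − (3/7)| = 3·|7 − w|/(7·|w|) = 3|w − 7|/(7|w|).
Restrict δ ≤ 7/2. Then |w − 7| < 7/2 gives |w| > 7/2, so 7|w| > 49/2.
Then |3/w − (3/7)| < 3|w − 7|/(49/2), which is < ε when |w − 7| < (49/6)ε.
Take δ = min(7/2, (49/6)ε). Then 0 < |w − 7| < δ gives both |w − 7| < 7/2 and |w − 7| < (49/6)ε, so |3/w − (3/7)| < ε.

δ = min(7/2, (49/6)ε)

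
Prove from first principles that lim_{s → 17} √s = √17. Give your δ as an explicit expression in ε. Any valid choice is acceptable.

Let ε > 0 be given. We want δ > 0 such that 0 < |s − 17| < δ implies |√s − √17| < ε.
Multiplying by the conjugate, |√s − √17| = |s − 17|/(√s + √17).
Restrict δ ≤ 17 so that |s − 17| < 17 forces s > 0, and then √s + √17 > √17.
Hence |√s − √17| < |s − 17|/√17, which is < ε once |s − 17| < √17·ε.
Take δ = min(17, √17·ε). If 0 < |s − 17| < δ then s > 0 and |√s − √17| < |s − 17|/√17 < ε.

δ = min(17, √17·ε)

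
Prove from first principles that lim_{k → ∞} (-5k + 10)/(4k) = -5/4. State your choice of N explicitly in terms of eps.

Fix eps > 0. For k ≥ 1, |(-5k + 10)/(4k) + 5/4| = |40|/(4(4k)) = 40/(4(4k)).
Since 4k ≥ 4k for k ≥ 1, this is ≤ 40/(4·4k) = (5/2)/k.
So |(-5k + 10)/(4k) + 5/4| < eps whenever k > (5/2)/eps.
Take N = (5/2)/eps. If k > N then |(-5k + 10)/(4k) + 5/4| ≤ (5/2)/k < eps.

N = (5/2)/eps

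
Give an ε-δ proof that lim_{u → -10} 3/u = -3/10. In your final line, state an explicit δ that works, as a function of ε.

Fix ε > 0. We seek δ > 0 such that 0 < |u + 10| < δ implies |3/u + 3/10| < ε.
|3/u + 3/10| = 3·|-10 − u|/(10·|u|) = 3|u + 10|/(10|u|).
Require δ ≤ 5 so that |u| > 10 − 5 = 5, hence 10|u| > 50.
Then |3/u + 3/10| < 3|u + 10|/50, which is < ε when |u + 10| < (50/3)ε.
Take δ = min(5, (50/3)ε). Then 0 < |u + 10| < δ gives both |u + 10| < 5 and |u + 10| < (50/3)ε, so |3/u + 3/10| < ε.

δ = min(5, (50/3)ε)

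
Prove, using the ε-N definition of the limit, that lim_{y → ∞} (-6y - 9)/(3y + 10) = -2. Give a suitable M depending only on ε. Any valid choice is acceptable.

Fix ε > 0. We seek M > 0 such that y > M implies |(-6y - 9)/(3y + 10) + 2| < ε.
(-6y - 9)/(3y + 10) + 2 = (3(-6y - 9) − (-6)(3y + 10)) / (3(3y + 10)) = 33/(3(3y + 10)).
For y > 0 we have 3y + 10 > 3y, so |(-6y - 9)/(3y + 10) + 2| = 33/(3(3y + 10)) < 33/(3·3y) = (11/3)/y.
Thus |(-6y - 9)/(3y + 10) + 2| < ε whenever y > (11/3)/ε.
Take M = (11/3)/ε. If y > M then |(-6y - 9)/(3y + 10) + 2| < (11/3)/y < ε.

M = (11/3)/ε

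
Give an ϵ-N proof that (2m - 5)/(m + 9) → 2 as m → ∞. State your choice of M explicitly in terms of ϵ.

M = 23/ϵ

Let ϵ > 0 be given. For m ≥ 1, |(2m - 5)/(m + 9) − 2| = |-23|/((m + 9)) = 23/((m + 9)).
Since m + 9 ≥ m for m ≥ 1, this is ≤ 23/(m) = 23/m.
So |(2m - 5)/(m + 9) − 2| < ϵ whenever m > 23/ϵ.
Take M = 23/ϵ. If m > M then |(2m - 5)/(m + 9) − 2| ≤ 23/m < ϵ.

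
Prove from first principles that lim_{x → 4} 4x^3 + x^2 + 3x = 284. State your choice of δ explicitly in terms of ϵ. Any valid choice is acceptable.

δ = min(1, ϵ/256)

Let ϵ > 0. We want δ > 0 such that 0 < |x − 4| < δ implies |(4x^3 + x^2 + 3x) − 284| < ϵ.
(4x^3 + x^2 + 3x) − 284 = 4x^3 + x^2 + 3x - 284 = (x − 4)(4x^2 + 17x + 71).
So |(4x^3 + x^2 + 3x) − 284| = |x − 4|·|4x^2 + 17x + 71|.
Require δ ≤ 1. Then |x − 4| < 1 gives |x| < 5, and by the triangle inequality |4x^2 + 17x + 71| ≤ 4·5^2 + 17·5 + 71 = 256.
Hence |(4x^3 + x^2 + 3x) − 284| ≤ 256|x − 4| < ϵ provided |x − 4| < ϵ/256.
Choosing δ = min(1, ϵ/256) ensures both conditions, hence |(4x^3 + x^2 + 3x) − 284| < ϵ.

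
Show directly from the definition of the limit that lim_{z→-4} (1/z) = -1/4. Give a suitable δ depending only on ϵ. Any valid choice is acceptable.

Let ϵ > 0. We seek δ > 0 such that 0 < |z + 4| < δ implies |1/z + 1/4| < ϵ.
|1/z + 1/4| = |-4 − z|/(4·|z|) = |z + 4|/(4|z|).
Require δ ≤ 2 so that |z| > 4 − 2 = 2, hence 4|z| > 8.
Then |1/z + 1/4| < |z + 4|/8, which is < ϵ when |z + 4| < 8ϵ.
Take δ = min(2, 8ϵ). Then 0 < |z + 4| < δ gives both |z + 4| < 2 and |z + 4| < 8ϵ, so |1/z + 1/4| < ϵ.

δ = min(2, 8ϵ)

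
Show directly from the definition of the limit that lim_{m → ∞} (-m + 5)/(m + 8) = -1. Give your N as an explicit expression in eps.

Let eps > 0 be given. For m ≥ 1, |(-m + 5)/(m + 8) + 1| = |13|/((m + 8)) = 13/((m + 8)).
Since m + 8 ≥ m for m ≥ 1, this is ≤ 13/(m) = 13/m.
So |(-m + 5)/(m + 8) + 1| < eps whenever m > 13/eps.
Take N = 13/eps. If m > N then |(-m + 5)/(m + 8) + 1| ≤ 13/m < eps.

N = 13/eps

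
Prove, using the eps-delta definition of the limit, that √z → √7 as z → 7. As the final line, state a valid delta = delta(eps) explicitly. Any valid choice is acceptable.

delta = min(7, √7·eps)

Suppose eps > 0. We want delta > 0 such that 0 < |z − 7| < delta implies |√z − √7| < eps.
Multiplying by the conjugate, |√z − √7| = |z − 7|/(√z + √7).
Restrict delta ≤ 7 so that |z − 7| < 7 forces z > 0, and then √z + √7 > √7.
Hence |√z − √7| < |z − 7|/√7, which is < eps once |z − 7| < √7·eps.
Take delta = min(7, √7·eps). If 0 < |z − 7| < delta then z > 0 and |√z − √7| < |z − 7|/√7 < eps.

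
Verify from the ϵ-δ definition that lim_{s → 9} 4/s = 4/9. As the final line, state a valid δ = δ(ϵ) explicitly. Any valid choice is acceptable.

Suppose ϵ > 0. We seek δ > 0 such that 0 < |s − 9| < δ implies |4/s − (4/9)| < ϵ.
|4/s − (4/9)| = 4·|9 − s|/(9·|s|) = 4|s − 9|/(9|s|).
Restrict δ ≤ 9/2. Then |s − 9| < 9/2 gives |s| > 9/2, so 9|s| > 81/2.
Then |4/s − (4/9)| < 4|s − 9|/(81/2), which is < ϵ when |s − 9| < (81/8)ϵ.
Take δ = min(9/2, (81/8)ϵ). Then 0 < |s − 9| < δ gives both |s − 9| < 9/2 and |s − 9| < (81/8)ϵ, so |4/s − (4/9)| < ϵ.

δ = min(9/2, (81/8)ϵ)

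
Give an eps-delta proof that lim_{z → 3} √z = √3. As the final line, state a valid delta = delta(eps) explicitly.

Suppose eps > 0. We want delta > 0 such that 0 < |z − 3| < delta implies |√z − √3| < eps.
Rationalise: √z − √3 = (z − 3)/(√z + √3), so |√z − √3| = |z − 3|/(√z + √3).
Restrict delta ≤ 3 so that |z − 3| < 3 forces z > 0, and then √z + √3 > √3.
Hence |√z − √3| < |z − 3|/√3, which is < eps once |z − 3| < √3·eps.
Take delta = min(3, √3·eps). If 0 < |z − 3| < delta then z > 0 and |√z − √3| < |z − 3|/√3 < eps.

delta = min(3, √3·eps)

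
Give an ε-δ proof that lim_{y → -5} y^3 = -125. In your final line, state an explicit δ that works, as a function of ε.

Suppose ε > 0. We seek δ > 0 with 0 < |y + 5| < δ ⇒ |y^3 + 125| < ε.
Factor: y^3 + 125 = (y + 5)(y^2 - 5y + 25), so |y^3 + 125| = |y + 5|·|y^2 - 5y + 25|.
Impose δ ≤ 2 so that |y| < 7; then |y^2 - 5y + 25| ≤ 109.
Hence |y^3 + 125| ≤ 109|y + 5|, which is < ε once |y + 5| < ε/109.
Take δ = min(2, ε/109). If 0 < |y + 5| < δ then both bounds hold and |y^3 + 125| ≤ 109|y + 5| < 109·(ε/109) = ε.

δ = min(2, ε/109)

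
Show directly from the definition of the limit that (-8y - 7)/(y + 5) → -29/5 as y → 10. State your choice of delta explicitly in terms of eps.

delta = min(15/2, (75/22)eps)

Suppose eps > 0. We want delta > 0 with 0 < |y − 10| < delta ⇒ |(-8y - 7)/(y + 5) + 29/5| < eps.
Combining over a common denominator, (-8y - 7)/(y + 5) + 29/5 = [(-8y - 7)·15 − (-87)·(y + 5)] / [15·(y + 5)] = -33(y − 10) / (15(y + 5)).
So |(-8y - 7)/(y + 5) + 29/5| = 33|y − 10| / (15·|y + 5|).
Require delta ≤ 15/2, so |y + 5| ≥ |15| − |y − 10| > 15 − 15/2 = 15/2.
Hence |(-8y - 7)/(y + 5) + 29/5| < 33|y − 10|/(15·(15/2)) = (22/75)|y − 10|, which is < eps once |y − 10| < (75/22)eps.
Take delta = min(15/2, (75/22)eps). Then 0 < |y − 10| < delta forces both bounds, so |(-8y - 7)/(y + 5) + 29/5| < eps.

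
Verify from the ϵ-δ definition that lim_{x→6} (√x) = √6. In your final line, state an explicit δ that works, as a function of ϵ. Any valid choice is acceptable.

δ = min(6, √6·ϵ)

Suppose ϵ > 0. We want δ > 0 such that 0 < |x − 6| < δ implies |√x − √6| < ϵ.
Multiplying by the conjugate, |√x − √6| = |x − 6|/(√x + √6).
Restrict δ ≤ 6 so that |x − 6| < 6 forces x > 0, and then √x + √6 > √6.
Hence |√x − √6| < |x − 6|/√6, which is < ϵ once |x − 6| < √6·ϵ.
Take δ = min(6, √6·ϵ). If 0 < |x − 6| < δ then x > 0 and |√x − √6| < |x − 6|/√6 < ϵ.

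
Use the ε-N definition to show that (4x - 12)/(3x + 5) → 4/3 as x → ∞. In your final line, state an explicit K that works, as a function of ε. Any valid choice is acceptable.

Suppose ε > 0. We seek K > 0 such that x > K implies |(4x - 12)/(3x + 5) − (4/3)| < ε.
(4x - 12)/(3x + 5) − (4/3) = (3(4x - 12) − 4(3x + 5)) / (3(3x + 5)) = -56/(3(3x + 5)).
For x > 0 we have 3x + 5 > 3x, so |(4x - 12)/(3x + 5) − (4/3)| = 56/(3(3x + 5)) < 56/(3·3x) = (56/9)/x.
Thus |(4x - 12)/(3x + 5) − (4/3)| < ε whenever x > (56/9)/ε.
Take K = (56/9)/ε. If x > K then |(4x - 12)/(3x + 5) − (4/3)| < (56/9)/x < ε.

K = (56/9)/ε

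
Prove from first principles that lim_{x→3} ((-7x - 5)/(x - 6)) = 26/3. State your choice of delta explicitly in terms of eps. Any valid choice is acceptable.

delta = min(3/2, (9/94)eps)

Suppose eps > 0. We want delta > 0 with 0 < |x − 3| < delta ⇒ |(-7x - 5)/(x - 6) − (26/3)| < eps.
Combining over a common denominator, (-7x - 5)/(x - 6) − (26/3) = [(-7x - 5)·(-3) − (-26)·(x - 6)] / [(-3)·(x - 6)] = 47(x − 3) / ((-3)(x - 6)).
So |(-7x - 5)/(x - 6) − (26/3)| = 47|x − 3| / (3·|x − 6|).
Restrict delta ≤ 3/2. Then |x − 3| < 3/2 gives |x − 6| = |(x − 3) + (-3)| ≥ 3 − 3/2 = 3/2.
Hence |(-7x - 5)/(x - 6) − (26/3)| < 47|x − 3|/(3·(3/2)) = (94/9)|x − 3|, which is < eps once |x − 3| < (9/94)eps.
Take delta = min(3/2, (9/94)eps). Then 0 < |x − 3| < delta forces both bounds, so |(-7x - 5)/(x - 6) − (26/3)| < eps.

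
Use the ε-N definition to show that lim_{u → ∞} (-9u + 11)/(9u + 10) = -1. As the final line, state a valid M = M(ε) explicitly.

M = (7/3)/ε

Let ε > 0. We seek M > 0 such that u > M implies |(-9u + 11)/(9u + 10) + 1| < ε.
(-9u + 11)/(9u + 10) + 1 = (9(-9u + 11) − (-9)(9u + 10)) / (9(9u + 10)) = 189/(9(9u + 10)).
For u > 0 we have 9u + 10 > 9u, so |(-9u + 11)/(9u + 10) + 1| = 189/(9(9u + 10)) < 189/(9·9u) = (7/3)/u.
Thus |(-9u + 11)/(9u + 10) + 1| < ε whenever u > (7/3)/ε.
Take M = (7/3)/ε. If u > M then |(-9u + 11)/(9u + 10) + 1| < (7/3)/u < ε.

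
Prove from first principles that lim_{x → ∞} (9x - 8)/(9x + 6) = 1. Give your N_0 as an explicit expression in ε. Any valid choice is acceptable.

Suppose ε > 0. We seek N_0 > 0 such that x > N_0 implies |(9x - 8)/(9x + 6) − 1| < ε.
(9x - 8)/(9x + 6) − 1 = (9(9x - 8) − 9(9x + 6)) / (9(9x + 6)) = -126/(9(9x + 6)).
For x > 0 we have 9x + 6 > 9x, so |(9x - 8)/(9x + 6) − 1| = 126/(9(9x + 6)) < 126/(9·9x) = (14/9)/x.
Thus |(9x - 8)/(9x + 6) − 1| < ε whenever x > (14/9)/ε.
Take N_0 = (14/9)/ε. If x > N_0 then |(9x - 8)/(9x + 6) − 1| < (14/9)/x < ε.

N_0 = (14/9)/ε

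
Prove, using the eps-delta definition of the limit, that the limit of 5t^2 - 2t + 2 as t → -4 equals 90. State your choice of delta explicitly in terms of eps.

delta = min(2, eps/52)

Let eps > 0. We want delta > 0 such that 0 < |t + 4| < delta implies |(5t^2 - 2t + 2) − 90| < eps.
(5t^2 - 2t + 2) − 90 = 5t^2 - 2t - 88 = (t + 4)(5t - 22).
So |(5t^2 - 2t + 2) − 90| = |t + 4|·|5t - 22|.
Require delta ≤ 2. Then |t + 4| < 2 gives |t| < 6, and by the triangle inequality |5t - 22| ≤ 5·6 + 22 = 52.
Hence |(5t^2 - 2t + 2) − 90| ≤ 52|t + 4| < eps provided |t + 4| < eps/52.
Choosing delta = min(2, eps/52) ensures both conditions, hence |(5t^2 - 2t + 2) − 90| < eps.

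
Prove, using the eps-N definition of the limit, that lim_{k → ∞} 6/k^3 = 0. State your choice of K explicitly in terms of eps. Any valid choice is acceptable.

K = (6/eps)^{1/3}

Let eps > 0. For k ≥ 1, |6/k^3 − 0| = 6/k^3.
6/k^3 < eps ⇔ k^3 > 6/eps ⇔ k > (6/eps)^{1/3}.
Take K = (6/eps)^{1/3}. Then k > K implies 6/k^3 < eps.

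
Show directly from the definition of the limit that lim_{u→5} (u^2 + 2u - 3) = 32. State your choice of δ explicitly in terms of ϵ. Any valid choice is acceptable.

δ = min(1, ϵ/13)

Suppose ϵ > 0. We want δ > 0 such that 0 < |u − 5| < δ implies |(u^2 + 2u - 3) − 32| < ϵ.
(u^2 + 2u - 3) − 32 = u^2 + 2u - 35 = (u − 5)(u + 7).
So |(u^2 + 2u - 3) − 32| = |u − 5|·|u + 7|.
Assume first that |u − 5| < 1, so |u| < 6. Then |u + 7| ≤ 6 + 7 = 13.
Hence |(u^2 + 2u - 3) − 32| ≤ 13|u − 5| < ϵ provided |u − 5| < ϵ/13.
Take δ = min(1, ϵ/13). Then 0 < |u − 5| < δ gives both |u − 5| < 1 and |u − 5| < ϵ/13, so |(u^2 + 2u - 3) − 32| < ϵ.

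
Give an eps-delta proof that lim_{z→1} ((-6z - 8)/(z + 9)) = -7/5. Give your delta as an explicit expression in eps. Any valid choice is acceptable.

delta = min(5, (25/23)eps)

Fix eps > 0. We want delta > 0 with 0 < |z − 1| < delta ⇒ |(-6z - 8)/(z + 9) + 7/5| < eps.
Combining over a common denominator, (-6z - 8)/(z + 9) + 7/5 = [(-6z - 8)·10 − (-14)·(z + 9)] / [10·(z + 9)] = -46(z − 1) / (10(z + 9)).
So |(-6z - 8)/(z + 9) + 7/5| = 46|z − 1| / (10·|z + 9|).
Require delta ≤ 5, so |z + 9| ≥ |10| − |z − 1| > 10 − 5 = 5.
Hence |(-6z - 8)/(z + 9) + 7/5| < 46|z − 1|/(10·5) = (23/25)|z − 1|, which is < eps once |z − 1| < (25/23)eps.
Take delta = min(5, (25/23)eps). Then 0 < |z − 1| < delta forces both bounds, so |(-6z - 8)/(z + 9) + 7/5| < eps.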